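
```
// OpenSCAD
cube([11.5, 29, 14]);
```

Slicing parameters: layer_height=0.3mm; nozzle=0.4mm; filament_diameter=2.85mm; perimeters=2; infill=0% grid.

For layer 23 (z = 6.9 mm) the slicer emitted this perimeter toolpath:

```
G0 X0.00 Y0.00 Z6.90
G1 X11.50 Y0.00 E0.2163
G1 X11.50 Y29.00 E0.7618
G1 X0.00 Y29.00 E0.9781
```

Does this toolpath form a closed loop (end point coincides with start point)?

no

Start point (G0): (0.00, 0.00). End point (last G1): the path does not return to the start — open.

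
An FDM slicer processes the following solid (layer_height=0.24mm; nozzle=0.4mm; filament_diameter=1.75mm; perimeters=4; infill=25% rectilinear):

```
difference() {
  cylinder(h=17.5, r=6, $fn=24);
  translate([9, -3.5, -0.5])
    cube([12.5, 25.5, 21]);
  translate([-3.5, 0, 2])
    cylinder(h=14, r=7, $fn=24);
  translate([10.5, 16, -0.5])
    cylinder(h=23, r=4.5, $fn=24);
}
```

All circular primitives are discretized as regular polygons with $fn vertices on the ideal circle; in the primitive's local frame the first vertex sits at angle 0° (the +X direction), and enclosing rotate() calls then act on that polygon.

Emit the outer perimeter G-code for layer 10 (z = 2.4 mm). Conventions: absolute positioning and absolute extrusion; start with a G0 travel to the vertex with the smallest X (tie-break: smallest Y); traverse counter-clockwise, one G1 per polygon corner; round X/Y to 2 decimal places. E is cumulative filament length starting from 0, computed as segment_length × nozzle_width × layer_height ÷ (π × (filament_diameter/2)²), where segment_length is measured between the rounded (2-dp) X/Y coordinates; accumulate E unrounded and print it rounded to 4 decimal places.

At z = 2.4 mm: the r=6 cylinder contributes a regular 24-gon of circumradius 6; the cube at (9, -3.5) is present — its section is the full 12.5×25.5 rectangle; the cylinder at (-3.5, 0): section is a regular 24-gon, circumradius r=7; the cylinder at (10.5, 16): section is a regular 24-gon, circumradius r=4.5; Subtracting the remaining from the first: starting from the r=6 cylinder, the 12.5×25.5 cube at (9, -3.5) misses the remaining region (no effect); the r=7 cylinder at (-3.5, 0) partially overlaps it — only the 85.41 mm² overlap (of its 152.19 mm²) is removed, clipping the outline; the r=4.5 cylinder at (10.5, 16) misses the remaining region (no effect) — 1 connected region. The outline is a single polygon with 20 vertices. Extrusion per mm of travel: 0.4 × 0.24 / (π × 0.875²) = 0.039912. Accumulating E over each segment gives final E = 1.3159.

G0 X0.10 Y-5.99 Z2.40
G1 X1.55 Y-5.80 E0.0584
G1 X3.00 Y-5.20 E0.1210
G1 X4.24 Y-4.24 E0.1836
G1 X5.20 Y-3.00 E0.2462
G1 X5.80 Y-1.55 E0.3088
G1 X6.00 Y0.00 E0.3712
G1 X5.80 Y1.55 E0.4336
G1 X5.20 Y3.00 E0.4962
G1 X4.24 Y4.24 E0.5588
G1 X3.00 Y5.20 E0.6214
G1 X1.55 Y5.80 E0.6840
G1 X0.10 Y5.99 E0.7424
G1 X1.45 Y4.95 E0.8104
G1 X2.56 Y3.50 E0.8833
G1 X3.26 Y1.81 E0.9563
G1 X3.50 Y0.00 E1.0292
G1 X3.26 Y-1.81 E1.1020
G1 X2.56 Y-3.50 E1.1750
G1 X1.45 Y-4.95 E1.2479
G1 X0.10 Y-5.99 E1.3159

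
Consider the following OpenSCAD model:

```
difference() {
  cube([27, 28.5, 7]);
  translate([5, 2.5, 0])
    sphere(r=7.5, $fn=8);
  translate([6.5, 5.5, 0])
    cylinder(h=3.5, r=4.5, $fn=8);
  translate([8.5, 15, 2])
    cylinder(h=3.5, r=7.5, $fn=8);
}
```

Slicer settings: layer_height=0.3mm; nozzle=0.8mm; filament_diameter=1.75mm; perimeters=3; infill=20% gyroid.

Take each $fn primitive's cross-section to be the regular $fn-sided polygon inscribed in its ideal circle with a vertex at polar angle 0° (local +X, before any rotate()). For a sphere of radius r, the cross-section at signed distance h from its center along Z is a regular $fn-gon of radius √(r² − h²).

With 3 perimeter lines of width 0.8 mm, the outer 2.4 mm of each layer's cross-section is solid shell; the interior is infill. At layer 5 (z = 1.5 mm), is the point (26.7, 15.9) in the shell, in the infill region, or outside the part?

At z = 1.5 mm: the cube is present — its section is the full 27×28.5 rectangle; the r=7.5 sphere at (5, 2.5) slices to a regular 8-gon of circumradius 7.348 (√(r²−h²) with h=1.5 from center); the r=4.5 cylinder at (6.5, 5.5) gives a regular 8-gon of circumradius 4.5 (constant along its height); the cylinder at (8.5, 15) does not reach this height (z outside [2, 5.5]); After the difference (first − rest): starting from the 27×28.5 cube, the r=7.5 sphere at (5, 2.5) partially overlaps it — only the 99.33 mm² overlap (of its 152.74 mm²) is removed, clipping the outline; the r=4.5 cylinder at (6.5, 5.5) partially overlaps it — only the 2.97 mm² overlap (of its 57.28 mm²) is removed, clipping the outline — 1 connected region. Overall, the cross-section is a single solid region. The nearest boundary edge runs (27.00, 28.50)→(27.00, 0.00); distance from the point to it = 0.30 mm. The point is inside the cross-section, 0.30 mm from the nearest boundary — within the 2.4 mm shell band (3 × 0.8).

shell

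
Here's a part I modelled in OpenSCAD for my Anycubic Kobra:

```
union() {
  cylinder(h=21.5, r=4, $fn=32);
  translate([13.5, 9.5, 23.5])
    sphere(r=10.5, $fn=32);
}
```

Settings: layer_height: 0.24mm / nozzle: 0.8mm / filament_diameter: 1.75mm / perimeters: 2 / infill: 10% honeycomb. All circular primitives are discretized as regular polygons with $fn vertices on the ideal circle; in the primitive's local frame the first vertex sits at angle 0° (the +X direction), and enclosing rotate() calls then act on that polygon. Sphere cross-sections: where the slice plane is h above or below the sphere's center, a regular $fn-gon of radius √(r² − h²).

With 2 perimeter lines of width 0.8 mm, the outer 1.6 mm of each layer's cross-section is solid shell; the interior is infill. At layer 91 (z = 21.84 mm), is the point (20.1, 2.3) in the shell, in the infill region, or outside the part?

shell

At z = 21.84 mm: the cylinder is not intersected at this z (z outside [0, 21.5]); the sphere at (13.5, 9.5): section is a regular 32-gon, circumradius = √(r²−h²) = √(10.5²−1.66²) = 10.368; Taking the union: only the r=10.5 sphere at (13.5, 9.5) is present, so the union is just that shape — 1 connected region. Overall, the cross-section is a single solid region. The nearest boundary edge runs (19.26, 0.88)→(20.83, 2.17); distance from the point to it = 0.57 mm. The point is inside the cross-section, 0.57 mm from the nearest boundary — within the 1.6 mm shell band (2 × 0.8).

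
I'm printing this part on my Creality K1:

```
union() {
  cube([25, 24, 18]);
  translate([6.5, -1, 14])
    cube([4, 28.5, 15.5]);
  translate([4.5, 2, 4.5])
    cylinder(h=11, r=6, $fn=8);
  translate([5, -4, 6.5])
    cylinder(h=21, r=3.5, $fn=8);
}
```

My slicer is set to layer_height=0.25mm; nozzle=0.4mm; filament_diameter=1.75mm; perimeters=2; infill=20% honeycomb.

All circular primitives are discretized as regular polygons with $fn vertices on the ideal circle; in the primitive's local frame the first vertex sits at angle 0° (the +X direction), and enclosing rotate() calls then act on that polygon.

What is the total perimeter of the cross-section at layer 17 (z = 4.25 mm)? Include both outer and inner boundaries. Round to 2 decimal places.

98.00 mm

At z = 4.25 mm: the 25×24 cube contributes its full rectangle (perimeter 98.00 mm); the cube at (6.5, -1) is not intersected at this z (z outside [14, 29.5]); the cylinder at (4.5, 2) is absent (z outside [4.5, 15.5]); the cylinder at (5, -4) does not reach this height (z outside [6.5, 27.5]); Combining (union): only the 25×24 cube is present, so the union is just that shape — boundary = 98.00 mm. Overall, the cross-section is a single solid region. Total boundary length (outer) = 98.00 mm.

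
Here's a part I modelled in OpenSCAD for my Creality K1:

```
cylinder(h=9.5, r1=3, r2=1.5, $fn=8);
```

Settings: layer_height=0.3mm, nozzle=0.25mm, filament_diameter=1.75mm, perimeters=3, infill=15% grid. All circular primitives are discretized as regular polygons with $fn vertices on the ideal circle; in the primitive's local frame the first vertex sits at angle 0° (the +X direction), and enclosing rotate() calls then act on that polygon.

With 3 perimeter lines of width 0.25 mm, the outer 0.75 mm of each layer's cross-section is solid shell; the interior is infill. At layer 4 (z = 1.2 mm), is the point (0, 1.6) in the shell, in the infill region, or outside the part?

infill

At z = 1.2 mm: the cone (r1=3→r2=1.5) has section circumradius 2.811 here — a regular 8-gon. Overall, the cross-section is a single solid region. The nearest boundary edge runs (1.99, 1.99)→(0.00, 2.81); distance from the point to it = 1.12 mm. The point is inside the cross-section and 1.12 mm from the nearest boundary — more than the 0.75 mm shell width (3 × 0.25), so it's in the infill interior.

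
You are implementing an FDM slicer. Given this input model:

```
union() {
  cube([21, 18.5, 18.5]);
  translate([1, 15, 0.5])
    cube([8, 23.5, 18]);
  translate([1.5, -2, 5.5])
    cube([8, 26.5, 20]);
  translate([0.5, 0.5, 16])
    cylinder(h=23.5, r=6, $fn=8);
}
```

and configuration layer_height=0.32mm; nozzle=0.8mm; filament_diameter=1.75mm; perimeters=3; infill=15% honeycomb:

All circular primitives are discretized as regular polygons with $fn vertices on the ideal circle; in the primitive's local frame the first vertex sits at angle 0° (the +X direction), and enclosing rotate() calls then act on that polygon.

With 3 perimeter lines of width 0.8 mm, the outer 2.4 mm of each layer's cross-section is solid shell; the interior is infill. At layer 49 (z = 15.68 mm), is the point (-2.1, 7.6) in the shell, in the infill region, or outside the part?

outside

At z = 15.68 mm: the cube (footprint 21×18.5) is included at this height; the cube at (1, 15) (footprint 8×23.5) is included at this height; the 8×26.5 cube at (1.5, -2) contributes its full rectangle; the cylinder at (0.5, 0.5) is absent (z outside [16, 39.5]); Taking the union: the regions partially overlap (shared area 221.00 mm²), so overlapping operands fuse into one piece — 1 connected region. Overall, the cross-section is a single solid region. The nearest boundary edge runs (0.00, 0.00)→(0.00, 18.50); distance from the point to it = 2.10 mm. The point is not inside any of the regions above, so it lies outside the cross-section (2.10 mm from the nearest boundary).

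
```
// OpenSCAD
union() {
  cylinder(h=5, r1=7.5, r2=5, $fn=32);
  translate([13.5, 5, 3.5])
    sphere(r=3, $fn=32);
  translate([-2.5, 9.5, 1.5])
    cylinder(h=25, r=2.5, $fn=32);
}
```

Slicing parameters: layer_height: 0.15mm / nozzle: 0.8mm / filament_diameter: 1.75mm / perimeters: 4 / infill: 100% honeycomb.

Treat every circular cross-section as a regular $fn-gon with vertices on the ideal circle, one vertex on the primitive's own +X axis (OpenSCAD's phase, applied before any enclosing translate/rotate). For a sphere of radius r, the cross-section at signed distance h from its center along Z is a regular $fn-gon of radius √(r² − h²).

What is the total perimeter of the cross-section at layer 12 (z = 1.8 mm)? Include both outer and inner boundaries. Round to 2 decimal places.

72.59 mm

At z = 1.8 mm: the cone contributes a regular 32-gon of circumradius 6.600 (interpolated between r1=7.5 and r2=5 at t=0.360) (perimeter = 2·32·6.600·sin(180°/32) = 41.40 mm); the r=3 sphere at (13.5, 5) slices to a regular 32-gon of circumradius 2.472 (√(r²−h²) with h=1.7 from center) (perimeter = 2·32·2.472·sin(180°/32) = 15.51 mm); the r=2.5 cylinder at (-2.5, 9.5) gives a regular 32-gon of circumradius 2.5 (constant along its height) (perimeter = 2·32·2.500·sin(180°/32) = 15.68 mm); Combining (union): the 3 present regions are separate (no shared area or edge), so areas and boundary lengths simply add and each stays a separate island — boundary = 72.59 mm. Overall, the cross-section has 3 separate islands. Total boundary length (outer) = 72.59 mm.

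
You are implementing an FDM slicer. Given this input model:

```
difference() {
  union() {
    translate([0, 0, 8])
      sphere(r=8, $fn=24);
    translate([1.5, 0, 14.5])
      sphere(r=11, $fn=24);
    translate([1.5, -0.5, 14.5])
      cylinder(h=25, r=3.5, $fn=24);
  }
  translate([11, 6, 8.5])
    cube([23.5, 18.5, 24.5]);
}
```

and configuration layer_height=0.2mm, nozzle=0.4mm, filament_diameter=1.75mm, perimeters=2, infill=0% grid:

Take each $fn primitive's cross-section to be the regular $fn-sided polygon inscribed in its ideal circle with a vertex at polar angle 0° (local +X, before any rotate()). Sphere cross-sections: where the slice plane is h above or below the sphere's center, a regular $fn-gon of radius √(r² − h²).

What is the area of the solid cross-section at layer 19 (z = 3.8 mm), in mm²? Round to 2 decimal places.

At z = 3.8 mm: the r=8 sphere slices to a regular 24-gon of circumradius 6.809 (√(r²−h²) with h=4.2 from center) (area = (24/2)·6.809²·sin(360°/24) = 143.99 mm²); the sphere at (1.5, 0): section is a regular 24-gon, circumradius = √(r²−h²) = √(11²−10.7²) = 2.551 (area = (24/2)·2.551²·sin(360°/24) = 20.22 mm²); the cylinder at (1.5, -0.5) is not intersected at this z (z outside [14.5, 39.5]); Merging all regions: the r=11 sphere at (1.5, 0) lies entirely inside the r=8 sphere, so the union is just the r=8 sphere — area = 143.99 mm²; the cube at (11, 6) is absent (z outside [8.5, 33]); Subtracting the remaining from the first: none of the subtracted shapes is present at this height, so the result so far is unchanged — area = 143.99 mm². Overall, the cross-section is a single solid region. Net area = 143.99 mm².

143.99 mm²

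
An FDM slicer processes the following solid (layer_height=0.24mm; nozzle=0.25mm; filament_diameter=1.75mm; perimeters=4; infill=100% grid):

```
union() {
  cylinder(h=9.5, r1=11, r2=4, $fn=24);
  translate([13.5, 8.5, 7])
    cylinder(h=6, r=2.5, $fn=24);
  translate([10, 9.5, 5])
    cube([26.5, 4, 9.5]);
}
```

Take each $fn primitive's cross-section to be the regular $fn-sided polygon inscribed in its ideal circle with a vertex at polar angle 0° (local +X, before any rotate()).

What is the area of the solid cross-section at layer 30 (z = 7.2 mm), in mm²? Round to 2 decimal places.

At z = 7.2 mm: the cone: at t=0.758 of its height the radius interpolates to r₁+(r₂−r₁)t = 5.695, giving a regular 24-gon of that circumradius (area = (24/2)·5.695²·sin(360°/24) = 100.72 mm²); the cylinder at (13.5, 8.5): section is a regular 24-gon, circumradius r=2.5 (area = (24/2)·2.500²·sin(360°/24) = 19.41 mm²); the 26.5×4 cube at (10, 9.5) contributes its full rectangle (area 106.00 mm²); Taking the union: the regions partially overlap — summed areas 226.13 mm² minus the doubly-counted overlap 4.87 mm² gives 221.26 mm² — area = 221.26 mm². Overall, the cross-section has 2 separate islands. Net area = 221.26 mm².

221.26 mm²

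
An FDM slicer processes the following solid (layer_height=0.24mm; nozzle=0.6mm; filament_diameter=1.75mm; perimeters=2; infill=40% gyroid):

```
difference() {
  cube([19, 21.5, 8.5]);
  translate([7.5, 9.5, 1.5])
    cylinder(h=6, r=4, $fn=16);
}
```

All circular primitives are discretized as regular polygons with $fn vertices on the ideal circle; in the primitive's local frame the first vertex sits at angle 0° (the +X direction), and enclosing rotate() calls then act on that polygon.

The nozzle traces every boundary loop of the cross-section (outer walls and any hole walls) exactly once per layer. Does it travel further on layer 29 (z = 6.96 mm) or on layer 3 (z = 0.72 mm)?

Layer 29 (z = 6.96): the cube is present — its section is the full 19×21.5 rectangle (perimeter 81.00 mm); the r=4 cylinder at (7.5, 9.5) gives a regular 16-gon of circumradius 4 (constant along its height) (perimeter = 2·16·4.000·sin(180°/16) = 24.97 mm); Subtracting the remaining from the first: starting from the 19×21.5 cube, the r=4 cylinder at (7.5, 9.5) lies wholly inside it (removes its full 48.98 mm² and its 24.97 mm outline becomes a hole wall) — boundary (outer + 1 inner loop) = 105.97 mm. So its perimeter = 105.97 mm. Layer 3 (z = 0.72): the cube (footprint 19×21.5) is included at this height (perimeter 81.00 mm); the cylinder at (7.5, 9.5) is not intersected at this z (z outside [1.5, 7.5]); Subtracting the remaining from the first: none of the subtracted shapes is present at this height, so the 19×21.5 cube is unchanged — boundary = 81.00 mm. So its perimeter = 81.00 mm. Layer 29 is larger (105.97 vs 81.00 mm).

layer 29 (z = 6.96 mm)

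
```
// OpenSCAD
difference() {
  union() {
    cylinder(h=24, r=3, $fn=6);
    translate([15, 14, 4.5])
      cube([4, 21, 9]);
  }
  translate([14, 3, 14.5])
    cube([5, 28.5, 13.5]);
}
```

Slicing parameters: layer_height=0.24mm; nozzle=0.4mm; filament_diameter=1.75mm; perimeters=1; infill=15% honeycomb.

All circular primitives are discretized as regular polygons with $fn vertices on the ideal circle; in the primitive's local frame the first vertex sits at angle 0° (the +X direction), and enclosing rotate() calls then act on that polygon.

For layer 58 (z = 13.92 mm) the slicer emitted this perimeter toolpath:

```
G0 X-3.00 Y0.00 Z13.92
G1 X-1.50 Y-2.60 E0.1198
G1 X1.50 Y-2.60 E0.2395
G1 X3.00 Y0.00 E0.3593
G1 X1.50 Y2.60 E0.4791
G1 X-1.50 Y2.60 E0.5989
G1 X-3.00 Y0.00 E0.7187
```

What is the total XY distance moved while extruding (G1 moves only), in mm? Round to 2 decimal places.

18.01 mm

Sum the Euclidean lengths of each G1 segment: total = 18.01 mm.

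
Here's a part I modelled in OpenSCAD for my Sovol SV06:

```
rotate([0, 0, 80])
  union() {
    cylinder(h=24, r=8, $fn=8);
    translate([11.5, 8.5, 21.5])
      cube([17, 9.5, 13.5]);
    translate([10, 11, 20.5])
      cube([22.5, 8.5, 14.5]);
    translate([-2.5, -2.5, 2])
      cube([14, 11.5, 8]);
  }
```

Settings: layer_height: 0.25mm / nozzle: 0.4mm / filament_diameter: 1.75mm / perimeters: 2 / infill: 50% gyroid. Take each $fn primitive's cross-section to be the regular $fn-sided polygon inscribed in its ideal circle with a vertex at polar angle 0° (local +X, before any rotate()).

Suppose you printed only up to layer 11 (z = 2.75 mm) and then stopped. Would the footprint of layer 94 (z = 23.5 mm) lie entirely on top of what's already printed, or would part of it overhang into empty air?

Compare the two slices. At z = 2.75: the r=8 cylinder contributes a regular 8-gon of circumradius 8 (area = (8/2)·8.000²·sin(360°/8) = 181.02 mm²); the cube at (11.5, 8.5) is not intersected at this z (z outside [21.5, 35]); the cube at (10, 11) is not intersected at this z (z outside [20.5, 35]); the 14×11.5 cube at (-2.5, -2.5) contributes its full rectangle (area 161.00 mm²); Combining (union): the regions partially overlap — summed areas 342.02 mm² minus the doubly-counted overlap 88.92 mm² gives 253.10 mm² — area = 253.10 mm²; (whole slice rotated 80° about Z — lengths, areas and connectivity unchanged). At z = 23.5: the r=8 cylinder contributes a regular 8-gon of circumradius 8 (area = (8/2)·8.000²·sin(360°/8) = 181.02 mm²); the 17×9.5 cube at (11.5, 8.5) contributes its full rectangle (area 161.50 mm²); the 22.5×8.5 cube at (10, 11) contributes its full rectangle (area 191.25 mm²); the cube at (-2.5, -2.5) does not reach this height (z outside [2, 10]); Combining (union): the regions partially overlap — summed areas 533.77 mm² minus the doubly-counted overlap 119.00 mm² gives 414.77 mm² — area = 414.77 mm²; (rotated 80° about Z; rotation is an isometry so areas/perimeters/island counts are preserved). Checking containment: at z = 23.5 the cross-section extends beyond the z = 2.75 cross-section by about 233.75 mm².

part overhangs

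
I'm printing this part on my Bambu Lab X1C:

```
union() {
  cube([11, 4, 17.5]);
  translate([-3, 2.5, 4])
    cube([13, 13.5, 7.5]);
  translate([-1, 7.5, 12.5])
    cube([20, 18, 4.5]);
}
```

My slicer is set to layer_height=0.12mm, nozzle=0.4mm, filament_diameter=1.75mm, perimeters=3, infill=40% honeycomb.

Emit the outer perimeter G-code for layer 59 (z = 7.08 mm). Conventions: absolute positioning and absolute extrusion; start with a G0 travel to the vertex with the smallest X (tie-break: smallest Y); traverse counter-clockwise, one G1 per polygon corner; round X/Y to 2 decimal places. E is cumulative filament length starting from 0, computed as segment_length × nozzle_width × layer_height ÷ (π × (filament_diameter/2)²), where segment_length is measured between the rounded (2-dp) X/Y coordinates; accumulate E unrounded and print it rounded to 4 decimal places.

G0 X-3.00 Y2.50 Z7.08
G1 X0.00 Y2.50 E0.0599
G1 X0.00 Y0.00 E0.1098
G1 X11.00 Y0.00 E0.3293
G1 X11.00 Y4.00 E0.4091
G1 X10.00 Y4.00 E0.4291
G1 X10.00 Y16.00 E0.6685
G1 X-3.00 Y16.00 E0.9280
G1 X-3.00 Y2.50 E1.1974

At z = 7.08 mm: the cube is present — its section is the full 11×4 rectangle; the 13×13.5 cube at (-3, 2.5) contributes its full rectangle; the cube at (-1, 7.5) is not intersected at this z (z outside [12.5, 17]); Merging all regions: the regions partially overlap (shared area 15.00 mm²), so overlapping operands fuse into one piece — 1 connected region. The outline is a single polygon with 8 vertices. Extrusion per mm of travel: 0.4 × 0.12 / (π × 0.875²) = 0.019956. Accumulating E over each segment gives final E = 1.1974.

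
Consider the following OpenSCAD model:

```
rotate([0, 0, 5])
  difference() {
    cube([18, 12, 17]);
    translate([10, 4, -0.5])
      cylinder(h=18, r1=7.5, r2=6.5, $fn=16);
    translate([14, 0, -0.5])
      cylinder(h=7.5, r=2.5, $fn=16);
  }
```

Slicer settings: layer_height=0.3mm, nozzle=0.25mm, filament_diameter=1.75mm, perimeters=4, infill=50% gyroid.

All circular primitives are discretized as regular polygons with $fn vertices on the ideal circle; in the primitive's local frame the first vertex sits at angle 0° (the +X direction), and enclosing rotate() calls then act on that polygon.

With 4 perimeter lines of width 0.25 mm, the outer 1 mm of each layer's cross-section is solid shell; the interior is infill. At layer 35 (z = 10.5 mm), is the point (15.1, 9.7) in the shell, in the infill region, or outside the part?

shell

At z = 10.5 mm: the cube is present — its section is the full 18×12 rectangle; the cone at (10, 4): at t=0.611 of its height the radius interpolates to r₁+(r₂−r₁)t = 6.889, giving a regular 16-gon of that circumradius; the cylinder at (14, 0) is not intersected at this z (z outside [-0.5, 7]); Subtracting the remaining from the first: starting from the 18×12 cube, the cone at (10, 4) partially overlaps it — only the 123.70 mm² overlap (of its 145.29 mm²) is removed, clipping the outline — 1 connected region; (whole slice rotated 5° about Z — lengths, areas and connectivity unchanged). Overall, the cross-section is a single solid region. Undo the 5° rotation: the query point maps to (15.888, 8.347) in the un-rotated model frame. The nearest boundary edge runs (16.36, 6.64)→(14.87, 8.87); distance from the point to it = 0.55 mm. The point is inside the cross-section, 0.55 mm from the nearest boundary — within the 1 mm shell band (4 × 0.25).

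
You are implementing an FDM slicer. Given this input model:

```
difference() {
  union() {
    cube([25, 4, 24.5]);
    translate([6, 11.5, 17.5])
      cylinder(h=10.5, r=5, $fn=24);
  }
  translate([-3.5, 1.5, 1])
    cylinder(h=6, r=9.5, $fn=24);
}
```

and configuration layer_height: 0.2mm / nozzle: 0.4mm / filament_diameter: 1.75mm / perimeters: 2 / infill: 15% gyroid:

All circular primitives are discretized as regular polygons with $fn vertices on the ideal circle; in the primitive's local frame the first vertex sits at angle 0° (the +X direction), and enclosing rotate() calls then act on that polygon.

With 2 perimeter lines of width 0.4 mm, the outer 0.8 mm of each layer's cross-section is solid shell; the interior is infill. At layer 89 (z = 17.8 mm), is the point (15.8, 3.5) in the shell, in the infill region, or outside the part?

shell

At z = 17.8 mm: the cube (footprint 25×4) is included at this height; the cylinder at (6, 11.5): section is a regular 24-gon, circumradius r=5; Taking the union: the 2 present regions are separate (no shared area or edge), so areas and boundary lengths simply add and each stays a separate island — 2 connected regions; the cylinder at (-3.5, 1.5) does not reach this height (z outside [1, 7]); After the difference (first − rest): none of the subtracted shapes is present at this height, so that combined region is unchanged — 2 connected regions. Overall, the cross-section has 2 separate islands. The nearest boundary edge runs (0.00, 4.00)→(25.00, 4.00); distance from the point to it = 0.50 mm. (Shell/infill is judged within the island containing the point — the largest one.) The point is inside the cross-section, 0.50 mm from the nearest boundary — within the 0.8 mm shell band (2 × 0.4).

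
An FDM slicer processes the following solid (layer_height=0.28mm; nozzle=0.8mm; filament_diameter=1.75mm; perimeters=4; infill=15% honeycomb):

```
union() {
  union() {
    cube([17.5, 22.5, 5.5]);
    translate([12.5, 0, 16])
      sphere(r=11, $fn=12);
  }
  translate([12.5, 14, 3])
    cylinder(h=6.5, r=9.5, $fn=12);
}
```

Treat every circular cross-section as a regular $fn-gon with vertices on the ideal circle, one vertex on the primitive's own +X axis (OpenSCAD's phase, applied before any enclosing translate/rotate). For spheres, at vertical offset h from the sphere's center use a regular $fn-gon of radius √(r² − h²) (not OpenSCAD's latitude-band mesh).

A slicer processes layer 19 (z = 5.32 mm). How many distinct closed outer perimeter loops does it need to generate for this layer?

1

At z = 5.32 mm: the 17.5×22.5 cube contributes its full rectangle; the r=11 sphere at (12.5, 0) slices to a regular 12-gon of circumradius 2.634 (√(r²−h²) with h=10.68 from center); Taking the union: the regions partially overlap (shared area 10.41 mm²), so overlapping operands fuse into one piece — 1 connected region; the cylinder at (12.5, 14): section is a regular 12-gon, circumradius r=9.5; Combining (union): the regions partially overlap (shared area 219.90 mm²), so overlapping operands fuse into one piece — 1 connected region. The result has 1 disconnected region.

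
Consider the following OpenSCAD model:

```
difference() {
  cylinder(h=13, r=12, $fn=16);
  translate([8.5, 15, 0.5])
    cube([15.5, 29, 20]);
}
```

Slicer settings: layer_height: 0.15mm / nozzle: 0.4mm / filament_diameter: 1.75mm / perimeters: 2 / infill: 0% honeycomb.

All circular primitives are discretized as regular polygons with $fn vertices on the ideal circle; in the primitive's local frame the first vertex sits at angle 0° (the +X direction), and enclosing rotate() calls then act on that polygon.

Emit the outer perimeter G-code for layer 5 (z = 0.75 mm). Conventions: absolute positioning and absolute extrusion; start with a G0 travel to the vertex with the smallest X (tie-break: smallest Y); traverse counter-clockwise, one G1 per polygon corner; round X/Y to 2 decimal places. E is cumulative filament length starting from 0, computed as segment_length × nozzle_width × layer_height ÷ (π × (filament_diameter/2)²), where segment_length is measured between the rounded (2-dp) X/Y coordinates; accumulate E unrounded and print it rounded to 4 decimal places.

At z = 0.75 mm: the r=12 cylinder gives a regular 16-gon of circumradius 12 (constant along its height); the 15.5×29 cube at (8.5, 15) contributes its full rectangle; Subtracting the remaining from the first: starting from the r=12 cylinder, the 15.5×29 cube at (8.5, 15) misses the remaining region (no effect) — 1 connected region. The outline is a single polygon with 16 vertices. Extrusion per mm of travel: 0.4 × 0.15 / (π × 0.875²) = 0.024945. Accumulating E over each segment gives final E = 1.8692.

G0 X-12.00 Y0.00 Z0.75
G1 X-11.09 Y-4.59 E0.1167
G1 X-8.49 Y-8.49 E0.2336
G1 X-4.59 Y-11.09 E0.3506
G1 X0.00 Y-12.00 E0.4673
G1 X4.59 Y-11.09 E0.5840
G1 X8.49 Y-8.49 E0.7009
G1 X11.09 Y-4.59 E0.8179
G1 X12.00 Y0.00 E0.9346
G1 X11.09 Y4.59 E1.0513
G1 X8.49 Y8.49 E1.1682
G1 X4.59 Y11.09 E1.2852
G1 X0.00 Y12.00 E1.4019
G1 X-4.59 Y11.09 E1.5186
G1 X-8.49 Y8.49 E1.6355
G1 X-11.09 Y4.59 E1.7525
G1 X-12.00 Y0.00 E1.8692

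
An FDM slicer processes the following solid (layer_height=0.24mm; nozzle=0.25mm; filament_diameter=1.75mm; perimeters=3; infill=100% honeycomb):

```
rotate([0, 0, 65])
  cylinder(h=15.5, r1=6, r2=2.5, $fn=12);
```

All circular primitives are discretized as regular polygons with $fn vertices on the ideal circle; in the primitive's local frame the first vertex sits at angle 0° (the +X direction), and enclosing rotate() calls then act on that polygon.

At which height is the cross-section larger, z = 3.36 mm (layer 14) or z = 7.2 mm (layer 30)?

layer 14 (z = 3.36 mm)

Layer 14 (z = 3.36): the cone contributes a regular 12-gon of circumradius 5.241 (interpolated between r1=6 and r2=2.5 at t=0.217) (area = (12/2)·5.241²·sin(360°/12) = 82.41 mm²); (whole slice rotated 65° about Z — lengths, areas and connectivity unchanged). So its area = 82.41 mm². Layer 30 (z = 7.2): the cone (r1=6→r2=2.5) has section circumradius 4.374 here — a regular 12-gon (area = (12/2)·4.374²·sin(360°/12) = 57.40 mm²); (rotated 65° about Z; rotation is an isometry so areas/perimeters/island counts are preserved). So its area = 57.40 mm². Layer 14 is larger (82.41 vs 57.40 mm²).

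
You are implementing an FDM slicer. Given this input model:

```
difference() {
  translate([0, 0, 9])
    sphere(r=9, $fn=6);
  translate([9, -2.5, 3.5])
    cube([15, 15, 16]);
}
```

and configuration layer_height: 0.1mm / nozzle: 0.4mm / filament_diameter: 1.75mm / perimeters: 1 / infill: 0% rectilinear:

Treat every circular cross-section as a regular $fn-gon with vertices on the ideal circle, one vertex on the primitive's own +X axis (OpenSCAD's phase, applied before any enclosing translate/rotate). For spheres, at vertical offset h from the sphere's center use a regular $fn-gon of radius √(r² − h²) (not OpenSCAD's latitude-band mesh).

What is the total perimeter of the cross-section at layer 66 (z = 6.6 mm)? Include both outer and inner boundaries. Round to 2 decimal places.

52.04 mm

At z = 6.6 mm: the r=9 sphere contributes a regular 6-gon of circumradius √(9²−2.4²) = 8.674 (perimeter = 2·6·8.674·sin(180°/6) = 52.04 mm); the 15×15 cube at (9, -2.5) contributes its full rectangle (perimeter 60.00 mm); Subtracting the remaining from the first: starting from the r=9 sphere, the 15×15 cube at (9, -2.5) misses the remaining region (no effect) — boundary = 52.04 mm. Overall, the cross-section is a single solid region. Total boundary length (outer) = 52.04 mm.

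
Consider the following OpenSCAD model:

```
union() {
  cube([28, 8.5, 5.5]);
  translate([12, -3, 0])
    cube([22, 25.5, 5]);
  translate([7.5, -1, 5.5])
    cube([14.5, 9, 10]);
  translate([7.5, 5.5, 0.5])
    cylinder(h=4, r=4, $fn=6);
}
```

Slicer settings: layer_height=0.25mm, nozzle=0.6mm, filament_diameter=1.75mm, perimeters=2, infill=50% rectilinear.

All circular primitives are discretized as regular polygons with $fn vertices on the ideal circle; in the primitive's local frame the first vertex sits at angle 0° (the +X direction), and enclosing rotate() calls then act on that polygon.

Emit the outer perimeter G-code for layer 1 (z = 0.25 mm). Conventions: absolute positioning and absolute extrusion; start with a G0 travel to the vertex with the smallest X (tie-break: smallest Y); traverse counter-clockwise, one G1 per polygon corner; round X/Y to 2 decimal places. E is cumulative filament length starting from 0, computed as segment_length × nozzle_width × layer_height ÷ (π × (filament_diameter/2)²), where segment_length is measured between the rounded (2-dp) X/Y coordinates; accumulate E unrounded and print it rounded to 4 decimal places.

At z = 0.25 mm: the cube is present — its section is the full 28×8.5 rectangle; the 22×25.5 cube at (12, -3) contributes its full rectangle; the cube at (7.5, -1) does not reach this height (z outside [5.5, 15.5]); the cylinder at (7.5, 5.5) is not intersected at this z (z outside [0.5, 4.5]); Merging all regions: the regions partially overlap (shared area 136.00 mm²), so overlapping operands fuse into one piece — 1 connected region. The outline is a single polygon with 8 vertices. Extrusion per mm of travel: 0.6 × 0.25 / (π × 0.875²) = 0.062363. Accumulating E over each segment gives final E = 7.4212.

G0 X0.00 Y0.00 Z0.25
G1 X12.00 Y0.00 E0.7484
G1 X12.00 Y-3.00 E0.9354
G1 X34.00 Y-3.00 E2.3074
G1 X34.00 Y22.50 E3.8977
G1 X12.00 Y22.50 E5.2697
G1 X12.00 Y8.50 E6.1427
G1 X0.00 Y8.50 E6.8911
G1 X0.00 Y0.00 E7.4212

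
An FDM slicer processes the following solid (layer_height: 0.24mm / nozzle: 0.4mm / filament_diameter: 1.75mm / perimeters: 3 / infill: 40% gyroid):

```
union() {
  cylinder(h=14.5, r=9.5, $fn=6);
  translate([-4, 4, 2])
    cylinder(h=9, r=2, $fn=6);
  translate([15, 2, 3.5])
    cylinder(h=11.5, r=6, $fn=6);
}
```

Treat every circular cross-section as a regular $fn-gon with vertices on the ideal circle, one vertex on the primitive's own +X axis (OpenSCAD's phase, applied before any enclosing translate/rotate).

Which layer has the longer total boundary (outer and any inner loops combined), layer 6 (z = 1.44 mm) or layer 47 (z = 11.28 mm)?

layer 47 (z = 11.28 mm)

Layer 6 (z = 1.44): the r=9.5 cylinder gives a regular 6-gon of circumradius 9.5 (constant along its height) (perimeter = 2·6·9.500·sin(180°/6) = 57.00 mm); the cylinder at (-4, 4) does not reach this height (z outside [2, 11]); the cylinder at (15, 2) does not reach this height (z outside [3.5, 15]); Merging all regions: only the r=9.5 cylinder is present, so the union is just that shape — boundary = 57.00 mm. So its perimeter = 57.00 mm. Layer 47 (z = 11.28): the r=9.5 cylinder gives a regular 6-gon of circumradius 9.5 (constant along its height) (perimeter = 2·6·9.500·sin(180°/6) = 57.00 mm); the cylinder at (-4, 4) is absent (z outside [2, 11]); the r=6 cylinder at (15, 2) gives a regular 6-gon of circumradius 6 (constant along its height) (perimeter = 2·6·6.000·sin(180°/6) = 36.00 mm); Combining (union): the 2 present regions are separate (no shared area or edge), so areas and boundary lengths simply add and each stays a separate island — boundary = 93.00 mm. So its perimeter = 93.00 mm. Layer 47 is larger (93.00 vs 57.00 mm).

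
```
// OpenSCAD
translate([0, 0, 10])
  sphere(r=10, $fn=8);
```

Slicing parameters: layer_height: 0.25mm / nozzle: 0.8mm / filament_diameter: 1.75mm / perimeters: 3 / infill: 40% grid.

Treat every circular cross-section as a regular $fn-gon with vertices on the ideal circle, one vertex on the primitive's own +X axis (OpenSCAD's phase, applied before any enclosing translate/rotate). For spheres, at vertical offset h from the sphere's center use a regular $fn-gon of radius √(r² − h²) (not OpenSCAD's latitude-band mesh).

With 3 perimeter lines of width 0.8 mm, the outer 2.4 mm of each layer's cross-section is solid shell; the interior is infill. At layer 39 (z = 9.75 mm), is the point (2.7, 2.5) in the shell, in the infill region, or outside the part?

At z = 9.75 mm: the r=10 sphere slices to a regular 8-gon of circumradius 9.997 (√(r²−h²) with h=0.25 from center). Overall, the cross-section is a single solid region. The nearest boundary edge runs (10.00, 0.00)→(7.07, 7.07); distance from the point to it = 5.78 mm. The point is inside the cross-section and 5.78 mm from the nearest boundary — more than the 2.4 mm shell width (3 × 0.8), so it's in the infill interior.

infill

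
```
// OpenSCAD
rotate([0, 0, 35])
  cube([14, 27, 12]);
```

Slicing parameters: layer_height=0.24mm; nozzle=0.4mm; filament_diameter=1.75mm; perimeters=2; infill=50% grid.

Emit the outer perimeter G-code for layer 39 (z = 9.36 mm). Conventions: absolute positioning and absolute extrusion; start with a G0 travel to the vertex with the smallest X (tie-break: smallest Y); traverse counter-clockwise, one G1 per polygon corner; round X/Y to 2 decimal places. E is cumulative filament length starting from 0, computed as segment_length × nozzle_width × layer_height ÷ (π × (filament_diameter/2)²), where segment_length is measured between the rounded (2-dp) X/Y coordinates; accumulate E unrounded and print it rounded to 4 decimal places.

At z = 9.36 mm: the 14×27 cube contributes its full rectangle; (whole slice rotated 35° about Z — lengths, areas and connectivity unchanged). The outline is a single polygon with 4 vertices. Extrusion per mm of travel: 0.4 × 0.24 / (π × 0.875²) = 0.039912. Accumulating E over each segment gives final E = 3.2733.

G0 X-15.49 Y22.12 Z9.36
G1 X0.00 Y0.00 E1.0778
G1 X11.47 Y8.03 E1.6366
G1 X-4.02 Y30.15 E2.7144
G1 X-15.49 Y22.12 E3.2733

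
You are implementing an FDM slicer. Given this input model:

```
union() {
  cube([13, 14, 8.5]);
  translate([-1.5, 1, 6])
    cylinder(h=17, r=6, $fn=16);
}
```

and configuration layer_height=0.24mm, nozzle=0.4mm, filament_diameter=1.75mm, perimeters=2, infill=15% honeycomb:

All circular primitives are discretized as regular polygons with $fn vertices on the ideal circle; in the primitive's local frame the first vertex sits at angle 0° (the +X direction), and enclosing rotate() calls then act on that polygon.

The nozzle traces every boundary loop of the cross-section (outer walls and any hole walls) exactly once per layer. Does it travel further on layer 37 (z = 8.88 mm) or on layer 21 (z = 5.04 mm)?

layer 21 (z = 5.04 mm)

Layer 37 (z = 8.88): the cube does not reach this height (z outside [0, 8.5]); the r=6 cylinder at (-1.5, 1) gives a regular 16-gon of circumradius 6 (constant along its height) (perimeter = 2·16·6.000·sin(180°/16) = 37.46 mm); Combining (union): only the r=6 cylinder at (-1.5, 1) is present, so the union is just that shape — boundary = 37.46 mm. So its perimeter = 37.46 mm. Layer 21 (z = 5.04): the cube (footprint 13×14) is included at this height (perimeter 54.00 mm); the cylinder at (-1.5, 1) is not intersected at this z (z outside [6, 23]); Merging all regions: only the 13×14 cube is present, so the union is just that shape — boundary = 54.00 mm. So its perimeter = 54.00 mm. Layer 21 is larger (54.00 vs 37.46 mm).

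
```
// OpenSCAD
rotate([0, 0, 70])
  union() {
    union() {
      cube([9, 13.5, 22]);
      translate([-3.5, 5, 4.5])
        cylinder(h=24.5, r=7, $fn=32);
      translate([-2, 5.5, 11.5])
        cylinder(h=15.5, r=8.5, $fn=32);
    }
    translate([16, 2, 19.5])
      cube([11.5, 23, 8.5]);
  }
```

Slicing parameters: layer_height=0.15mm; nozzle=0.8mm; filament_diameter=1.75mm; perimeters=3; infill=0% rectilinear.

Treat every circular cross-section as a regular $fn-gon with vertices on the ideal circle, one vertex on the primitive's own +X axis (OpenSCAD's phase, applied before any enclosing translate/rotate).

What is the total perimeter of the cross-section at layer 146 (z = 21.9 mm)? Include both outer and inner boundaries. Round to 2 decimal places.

At z = 21.9 mm: the 9×13.5 cube contributes its full rectangle (perimeter 45.00 mm); the r=7 cylinder at (-3.5, 5) contributes a regular 32-gon of circumradius 7 (perimeter = 2·32·7.000·sin(180°/32) = 43.91 mm); the cylinder at (-2, 5.5): section is a regular 32-gon, circumradius r=8.5 (perimeter = 2·32·8.500·sin(180°/32) = 53.32 mm); Combining (union): the regions partially overlap (shared area 224.23 mm²), so the edge portions inside another operand are dropped and the merged outline is re-measured after clipping — boundary = 63.15 mm; the cube at (16, 2) is present — its section is the full 11.5×23 rectangle (perimeter 69.00 mm); Taking the union: the 2 present regions are separate (no shared area or edge), so areas and boundary lengths simply add and each stays a separate island — boundary = 132.15 mm; (whole slice rotated 70° about Z — lengths, areas and connectivity unchanged). Overall, the cross-section has 2 separate islands. Total boundary length (outer) = 132.15 mm.

132.15 mm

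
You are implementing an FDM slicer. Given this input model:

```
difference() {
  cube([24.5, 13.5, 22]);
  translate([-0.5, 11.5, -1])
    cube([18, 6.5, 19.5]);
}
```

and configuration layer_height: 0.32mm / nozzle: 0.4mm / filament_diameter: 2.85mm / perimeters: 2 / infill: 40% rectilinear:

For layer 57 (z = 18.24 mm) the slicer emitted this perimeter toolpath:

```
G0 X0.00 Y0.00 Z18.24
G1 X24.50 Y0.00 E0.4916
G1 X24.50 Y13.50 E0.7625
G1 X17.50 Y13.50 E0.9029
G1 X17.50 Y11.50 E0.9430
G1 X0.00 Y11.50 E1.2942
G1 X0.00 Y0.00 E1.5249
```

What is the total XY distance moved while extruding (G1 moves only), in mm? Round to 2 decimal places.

76.00 mm

Sum the Euclidean lengths of each G1 segment: total = 76.00 mm.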